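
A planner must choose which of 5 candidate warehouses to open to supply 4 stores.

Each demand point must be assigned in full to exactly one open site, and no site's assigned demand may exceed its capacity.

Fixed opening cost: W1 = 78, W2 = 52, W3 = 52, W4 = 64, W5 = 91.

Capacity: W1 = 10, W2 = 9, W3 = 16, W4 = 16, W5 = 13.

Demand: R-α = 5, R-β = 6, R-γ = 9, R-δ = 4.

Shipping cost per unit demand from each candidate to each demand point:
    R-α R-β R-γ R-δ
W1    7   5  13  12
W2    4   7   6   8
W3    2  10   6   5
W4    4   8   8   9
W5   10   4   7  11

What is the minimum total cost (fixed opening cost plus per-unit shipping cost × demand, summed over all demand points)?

248

Open {W2, W3}; cheapest assignment that respects the capacities:
  W2 (cap 9, load 9): R-γ — cost 9×6 = 54
  W3 (cap 16, load 15): R-α, R-β, R-δ — cost 5×2 + 6×10 + 4×5 = 90
  Shipping 144, fixed 104 → total 248.
  Any other capacity-feasible assignment to {W2, W3} ships for at least 144.
Compare {W3, W4}: its best feasible assignment gives total 258.
Compare {W1, W3}: its best feasible assignment gives total 272.
Every other set of open sites that can feasibly serve all demand totals ≥ 258 even under its best assignment. Minimum: 248.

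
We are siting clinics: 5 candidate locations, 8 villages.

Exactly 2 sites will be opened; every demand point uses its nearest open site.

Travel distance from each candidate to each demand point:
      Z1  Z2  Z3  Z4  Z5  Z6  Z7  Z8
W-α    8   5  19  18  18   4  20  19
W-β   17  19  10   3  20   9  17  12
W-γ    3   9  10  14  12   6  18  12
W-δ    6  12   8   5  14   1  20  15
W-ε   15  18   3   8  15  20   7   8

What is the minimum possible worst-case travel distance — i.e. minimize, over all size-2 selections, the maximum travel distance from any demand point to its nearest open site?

12

Open {W-γ, W-ε}.
  Farthest demand point is Z5 at travel distance 12 (to W-γ); all others are ≤ 12.
With {W-δ, W-ε} the worst case is 14.
With {W-α, W-ε} the worst case is 15.
No size-2 selection achieves below 12.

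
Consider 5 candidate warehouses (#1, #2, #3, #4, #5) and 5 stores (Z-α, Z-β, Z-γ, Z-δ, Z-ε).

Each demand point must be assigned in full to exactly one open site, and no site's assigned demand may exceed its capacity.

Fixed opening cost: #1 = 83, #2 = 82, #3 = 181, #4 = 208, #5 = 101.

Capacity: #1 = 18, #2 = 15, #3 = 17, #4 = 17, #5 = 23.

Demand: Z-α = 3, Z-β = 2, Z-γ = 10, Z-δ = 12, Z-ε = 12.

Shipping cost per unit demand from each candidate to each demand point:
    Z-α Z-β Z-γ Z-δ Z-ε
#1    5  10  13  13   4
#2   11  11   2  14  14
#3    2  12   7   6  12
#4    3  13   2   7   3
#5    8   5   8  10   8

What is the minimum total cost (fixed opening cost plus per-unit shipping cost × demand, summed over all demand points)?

Open {#1, #5}; cheapest assignment that respects the capacities:
  #1 (cap 18, load 17): Z-α, Z-β, Z-ε — cost 3×5 + 2×10 + 12×4 = 83
  #5 (cap 23, load 22): Z-γ, Z-δ — cost 10×8 + 12×10 = 200
  Shipping 283, fixed 184 → total 467.
  Any other capacity-feasible assignment to {#1, #5} ships for at least 283.
Compare {#1, #2, #5}: its best feasible assignment gives total 479.
Compare {#1, #2, #3}: its best feasible assignment gives total 512.
Every other set of open sites that can feasibly serve all demand totals ≥ 479 even under its best assignment. Minimum: 467.

467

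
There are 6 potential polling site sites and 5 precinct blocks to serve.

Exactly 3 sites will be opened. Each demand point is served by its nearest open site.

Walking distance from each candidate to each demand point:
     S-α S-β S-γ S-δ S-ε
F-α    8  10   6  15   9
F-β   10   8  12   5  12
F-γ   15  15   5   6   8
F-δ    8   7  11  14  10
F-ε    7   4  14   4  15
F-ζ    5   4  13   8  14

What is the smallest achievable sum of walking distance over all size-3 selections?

Open {F-γ, F-ε, F-ζ}.
  S-α→F-ζ 5, S-β→F-ε 4, S-γ→F-γ 5, S-δ→F-ε 4, S-ε→F-γ 8  ⇒ total 26.
Compare {F-β, F-γ, F-ζ}: total 27.
Compare {F-α, F-γ, F-ε}: total 28.
No size-3 selection does better; minimum is 26.

26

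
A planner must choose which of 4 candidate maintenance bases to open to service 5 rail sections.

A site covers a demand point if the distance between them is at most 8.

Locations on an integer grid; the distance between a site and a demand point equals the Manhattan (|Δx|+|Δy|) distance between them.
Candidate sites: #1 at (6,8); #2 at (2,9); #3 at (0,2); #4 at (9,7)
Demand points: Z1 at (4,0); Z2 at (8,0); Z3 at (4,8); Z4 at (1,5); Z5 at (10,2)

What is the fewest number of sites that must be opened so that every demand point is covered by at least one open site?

2

Coverage sets (demand points within 8 of each site):
  #1: {Z3, Z4}
  #2: {Z3, Z4}
  #3: {Z1, Z4}
  #4: {Z2, Z3, Z5}
No single site covers all 5 demand points.
But {#3, #4} covers everything, so the minimum is 2.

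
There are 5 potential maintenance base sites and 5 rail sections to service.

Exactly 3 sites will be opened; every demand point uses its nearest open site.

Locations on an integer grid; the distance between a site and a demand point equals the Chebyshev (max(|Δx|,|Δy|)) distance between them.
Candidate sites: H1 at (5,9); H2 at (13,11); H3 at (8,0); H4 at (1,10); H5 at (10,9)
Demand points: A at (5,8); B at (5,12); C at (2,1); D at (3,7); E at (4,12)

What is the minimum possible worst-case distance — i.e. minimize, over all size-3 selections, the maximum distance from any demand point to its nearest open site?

6

Open {H1, H2, H3}.
  Farthest demand point is C at distance 6 (to H3); all others are ≤ 6.
With {H1, H3, H4} the worst case is 6.
With {H1, H3, H5} the worst case is 6.
No size-3 selection achieves below 6.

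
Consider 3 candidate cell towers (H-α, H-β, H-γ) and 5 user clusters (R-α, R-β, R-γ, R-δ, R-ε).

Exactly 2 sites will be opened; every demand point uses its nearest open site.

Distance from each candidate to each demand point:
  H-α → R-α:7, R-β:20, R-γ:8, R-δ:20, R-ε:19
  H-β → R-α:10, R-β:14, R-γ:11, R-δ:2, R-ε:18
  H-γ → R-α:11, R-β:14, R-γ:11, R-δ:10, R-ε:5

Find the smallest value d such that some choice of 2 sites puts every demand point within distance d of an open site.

14

Open {H-α, H-γ}.
  Farthest demand point is R-β at distance 14 (to H-γ); all others are ≤ 14.
With {H-β, H-γ} the worst case is 14.
With {H-α, H-β} the worst case is 18.
No size-2 selection achieves below 14.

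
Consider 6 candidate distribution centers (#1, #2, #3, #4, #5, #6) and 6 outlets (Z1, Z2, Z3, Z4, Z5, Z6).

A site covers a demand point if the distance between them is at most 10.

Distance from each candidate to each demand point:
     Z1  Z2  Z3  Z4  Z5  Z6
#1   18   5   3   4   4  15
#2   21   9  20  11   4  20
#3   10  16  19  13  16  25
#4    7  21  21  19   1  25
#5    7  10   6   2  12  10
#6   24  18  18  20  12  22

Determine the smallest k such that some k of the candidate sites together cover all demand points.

Coverage sets (demand points within 10 of each site):
  #1: {Z2, Z3, Z4, Z5}
  #2: {Z2, Z5}
  #3: {Z1}
  #4: {Z1, Z5}
  #5: {Z1, Z2, Z3, Z4, Z6}
  #6: {}
No single site covers all 6 demand points.
But {#1, #5} covers everything, so the minimum is 2.

2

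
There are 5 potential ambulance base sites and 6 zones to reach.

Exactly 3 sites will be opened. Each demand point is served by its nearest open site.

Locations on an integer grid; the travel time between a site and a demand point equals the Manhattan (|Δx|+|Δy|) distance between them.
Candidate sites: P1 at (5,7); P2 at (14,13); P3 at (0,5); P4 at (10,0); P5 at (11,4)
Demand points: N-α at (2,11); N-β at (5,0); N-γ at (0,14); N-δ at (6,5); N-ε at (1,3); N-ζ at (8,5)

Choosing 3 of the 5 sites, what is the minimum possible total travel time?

Open {P1, P3, P4}.
  N-α→P1 7, N-β→P4 5, N-γ→P3 9, N-δ→P1 3, N-ε→P3 3, N-ζ→P1 5  ⇒ total 32.
Compare {P1, P3, P5}: total 33.
Compare {P1, P2, P3}: total 34.
No size-3 selection does better; minimum is 32.

32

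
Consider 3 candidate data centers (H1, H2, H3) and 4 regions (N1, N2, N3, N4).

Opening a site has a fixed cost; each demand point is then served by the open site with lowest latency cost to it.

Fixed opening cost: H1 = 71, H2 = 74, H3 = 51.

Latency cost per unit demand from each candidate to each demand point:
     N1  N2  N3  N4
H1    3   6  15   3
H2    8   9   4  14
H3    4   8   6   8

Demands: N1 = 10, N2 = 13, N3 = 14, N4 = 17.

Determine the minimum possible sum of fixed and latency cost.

Open {H1, H2}: assign each demand point to its cheapest open site.
  N1→H1 10×3=30, N2→H1 13×6=78, N3→H2 14×4=56, N4→H1 17×3=51
  latency cost 215, fixed 145 → total 360.
Compare {H1, H3}: latency cost 243 + fixed 122 = 365.
Compare {H1, H2, H3}: latency cost 215 + fixed 196 = 411.
Compare {H3}: latency cost 364 + fixed 51 = 415.
All other subsets cost ≥ 365. Minimum total cost: 360.

360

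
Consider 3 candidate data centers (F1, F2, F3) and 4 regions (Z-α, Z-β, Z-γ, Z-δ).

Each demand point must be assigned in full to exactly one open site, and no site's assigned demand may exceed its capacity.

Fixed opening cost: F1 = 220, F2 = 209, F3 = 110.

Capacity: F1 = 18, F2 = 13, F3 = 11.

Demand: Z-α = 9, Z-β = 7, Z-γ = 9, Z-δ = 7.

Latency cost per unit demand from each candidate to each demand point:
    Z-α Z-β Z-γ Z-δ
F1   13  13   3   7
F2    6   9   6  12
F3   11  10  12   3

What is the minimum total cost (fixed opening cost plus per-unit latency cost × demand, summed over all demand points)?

Open {F1, F2, F3}; cheapest assignment that respects the capacities:
  F1 (cap 18, load 16): Z-β, Z-γ — cost 7×13 + 9×3 = 118
  F2 (cap 13, load 9): Z-α — cost 9×6 = 54
  F3 (cap 11, load 7): Z-δ — cost 7×3 = 21
  Shipping 193, fixed 539 → total 732.
  Any other capacity-feasible assignment to {F1, F2, F3} ships for at least 193.
Total demand is 32 and no other set of sites has combined capacity ≥ 32, so {F1, F2, F3} is the only feasible choice of open sites. Minimum: 732.

732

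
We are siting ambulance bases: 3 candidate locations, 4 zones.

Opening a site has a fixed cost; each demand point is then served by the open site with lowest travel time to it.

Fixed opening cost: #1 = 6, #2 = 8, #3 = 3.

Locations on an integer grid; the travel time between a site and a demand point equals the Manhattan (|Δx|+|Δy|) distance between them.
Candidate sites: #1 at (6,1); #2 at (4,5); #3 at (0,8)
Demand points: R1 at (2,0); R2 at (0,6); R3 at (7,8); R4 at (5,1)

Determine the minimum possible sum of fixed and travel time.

Open {#1, #3}: assign each demand point to its cheapest open site.
  R1→#1 5, R2→#3 2, R3→#3 7, R4→#1 1
  travel time 15, fixed 9 → total 24.
Compare {#1}: travel time 25 + fixed 6 = 31.
Compare {#2}: travel time 23 + fixed 8 = 31.
Compare {#1, #2}: travel time 17 + fixed 14 = 31.
All other subsets cost ≥ 31. Minimum total cost: 24.

24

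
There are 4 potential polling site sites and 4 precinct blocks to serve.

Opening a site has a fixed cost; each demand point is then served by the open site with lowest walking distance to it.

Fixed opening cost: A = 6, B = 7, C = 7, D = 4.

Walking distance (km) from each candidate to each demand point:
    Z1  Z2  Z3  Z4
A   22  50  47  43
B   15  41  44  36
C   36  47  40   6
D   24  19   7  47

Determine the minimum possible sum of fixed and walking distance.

65

Open {B, C, D}: assign each demand point to its cheapest open site.
  Z1→B 15, Z2→D 19, Z3→D 7, Z4→C 6
  walking distance 47, fixed 18 → total 65.
Compare {C, D}: walking distance 56 + fixed 11 = 67.
Compare {A, C, D}: walking distance 54 + fixed 17 = 71.
Compare {A, B, C, D}: walking distance 47 + fixed 24 = 71.
All other subsets cost ≥ 67. Minimum total cost: 65.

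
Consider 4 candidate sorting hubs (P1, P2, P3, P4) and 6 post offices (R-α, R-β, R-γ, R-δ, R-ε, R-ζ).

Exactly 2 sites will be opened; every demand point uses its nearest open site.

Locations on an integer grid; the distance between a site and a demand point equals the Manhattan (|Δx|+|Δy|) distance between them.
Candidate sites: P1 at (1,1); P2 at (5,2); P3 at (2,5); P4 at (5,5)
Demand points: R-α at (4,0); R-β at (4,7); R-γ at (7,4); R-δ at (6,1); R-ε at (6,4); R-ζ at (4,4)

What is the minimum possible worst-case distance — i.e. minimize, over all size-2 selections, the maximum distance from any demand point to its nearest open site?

3

Open {P2, P4}.
  Farthest demand point is R-α at distance 3 (to P2); all others are ≤ 3.
With {P2, P3} the worst case is 4.
With {P1, P4} the worst case is 5.
No size-2 selection achieves below 3.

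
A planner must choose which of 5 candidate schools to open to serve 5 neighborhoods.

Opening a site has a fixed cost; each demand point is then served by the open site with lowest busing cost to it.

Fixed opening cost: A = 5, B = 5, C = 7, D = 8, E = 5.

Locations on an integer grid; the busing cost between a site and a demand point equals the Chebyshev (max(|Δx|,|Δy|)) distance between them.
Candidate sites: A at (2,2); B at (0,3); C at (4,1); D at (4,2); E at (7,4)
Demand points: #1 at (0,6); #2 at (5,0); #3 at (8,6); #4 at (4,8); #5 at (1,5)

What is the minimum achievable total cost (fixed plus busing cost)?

Open {B, E}: assign each demand point to its cheapest open site.
  #1→B 3, #2→E 4, #3→E 2, #4→E 4, #5→B 2
  busing cost 15, fixed 10 → total 25.
Compare {A, E}: busing cost 16 + fixed 10 = 26.
Compare {A}: busing cost 22 + fixed 5 = 27.
Compare {D}: busing cost 19 + fixed 8 = 27.
All other subsets cost ≥ 26. Minimum total cost: 25.

25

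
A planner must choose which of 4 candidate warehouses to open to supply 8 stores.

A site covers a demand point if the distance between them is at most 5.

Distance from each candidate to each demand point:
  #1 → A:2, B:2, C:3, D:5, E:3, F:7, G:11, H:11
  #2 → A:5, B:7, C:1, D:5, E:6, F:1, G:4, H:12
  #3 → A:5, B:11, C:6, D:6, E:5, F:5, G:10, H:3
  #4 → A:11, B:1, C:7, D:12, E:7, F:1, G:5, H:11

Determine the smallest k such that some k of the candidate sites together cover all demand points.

Coverage sets (demand points within 5 of each site):
  #1: {A, B, C, D, E}
  #2: {A, C, D, F, G}
  #3: {A, E, F, H}
  #4: {B, F, G}
No 2 sites suffice: every size-2 union leaves at least one demand point uncovered.
But {#1, #2, #3} covers everything, so the minimum is 3.

3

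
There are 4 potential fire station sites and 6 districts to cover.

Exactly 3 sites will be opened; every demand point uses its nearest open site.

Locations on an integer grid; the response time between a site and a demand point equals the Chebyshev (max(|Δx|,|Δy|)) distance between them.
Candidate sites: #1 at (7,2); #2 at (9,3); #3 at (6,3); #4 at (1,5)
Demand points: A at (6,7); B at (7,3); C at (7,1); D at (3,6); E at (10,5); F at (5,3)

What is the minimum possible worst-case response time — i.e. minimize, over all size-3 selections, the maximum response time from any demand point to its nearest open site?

4

Open {#1, #2, #3}.
  Farthest demand point is A at response time 4 (to #2); all others are ≤ 4.
With {#1, #2, #4} the worst case is 4.
With {#1, #3, #4} the worst case is 4.
No size-3 selection achieves below 4.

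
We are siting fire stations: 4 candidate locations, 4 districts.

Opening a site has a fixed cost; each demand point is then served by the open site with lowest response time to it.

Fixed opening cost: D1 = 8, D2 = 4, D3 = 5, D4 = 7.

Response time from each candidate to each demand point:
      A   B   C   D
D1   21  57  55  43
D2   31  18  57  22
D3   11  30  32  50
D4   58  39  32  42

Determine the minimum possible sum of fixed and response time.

92

Open {D2, D3}: assign each demand point to its cheapest open site.
  A→D3 11, B→D2 18, C→D3 32, D→D2 22
  response time 83, fixed 9 → total 92.
Compare {D2, D3, D4}: response time 83 + fixed 16 = 99.
Compare {D1, D2, D3}: response time 83 + fixed 17 = 100.
Compare {D1, D2, D3, D4}: response time 83 + fixed 24 = 107.
All other subsets cost ≥ 99. Minimum total cost: 92.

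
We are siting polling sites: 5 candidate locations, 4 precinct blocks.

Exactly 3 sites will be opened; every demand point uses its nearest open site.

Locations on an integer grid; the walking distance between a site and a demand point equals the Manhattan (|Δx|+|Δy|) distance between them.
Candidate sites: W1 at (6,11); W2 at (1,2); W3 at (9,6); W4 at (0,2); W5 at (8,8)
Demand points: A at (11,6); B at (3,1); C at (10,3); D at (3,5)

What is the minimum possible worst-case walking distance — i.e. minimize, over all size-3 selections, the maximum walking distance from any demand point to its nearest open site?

Open {W1, W2, W3}.
  Farthest demand point is D at walking distance 5 (to W2); all others are ≤ 5.
With {W2, W3, W4} the worst case is 5.
With {W2, W3, W5} the worst case is 5.
No size-3 selection achieves below 5.

5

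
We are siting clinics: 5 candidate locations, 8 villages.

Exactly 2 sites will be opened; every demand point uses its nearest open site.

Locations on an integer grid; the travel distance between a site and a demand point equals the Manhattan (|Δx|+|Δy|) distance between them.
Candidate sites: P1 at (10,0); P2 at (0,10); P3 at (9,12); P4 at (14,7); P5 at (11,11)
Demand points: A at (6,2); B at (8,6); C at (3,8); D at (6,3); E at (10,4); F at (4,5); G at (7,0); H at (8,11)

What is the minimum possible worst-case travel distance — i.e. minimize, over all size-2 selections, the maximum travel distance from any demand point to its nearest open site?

9

Open {P1, P2}.
  Farthest demand point is F at travel distance 9 (to P2); all others are ≤ 9.
With {P1, P3} the worst case is 11.
With {P1, P5} the worst case is 11.
No size-2 selection achieves below 9.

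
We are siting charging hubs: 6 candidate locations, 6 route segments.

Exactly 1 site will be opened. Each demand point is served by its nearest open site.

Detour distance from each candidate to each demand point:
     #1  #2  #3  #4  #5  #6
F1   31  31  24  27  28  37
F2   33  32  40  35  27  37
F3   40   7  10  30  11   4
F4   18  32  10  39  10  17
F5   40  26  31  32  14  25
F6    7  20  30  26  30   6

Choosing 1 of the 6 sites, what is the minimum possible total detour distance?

Open {F3}.
  #1→F3 40, #2→F3 7, #3→F3 10, #4→F3 30, #5→F3 11, #6→F3 4  ⇒ total 102.
Compare {F6}: total 119.
Compare {F4}: total 126.
No size-1 selection does better; minimum is 102.

102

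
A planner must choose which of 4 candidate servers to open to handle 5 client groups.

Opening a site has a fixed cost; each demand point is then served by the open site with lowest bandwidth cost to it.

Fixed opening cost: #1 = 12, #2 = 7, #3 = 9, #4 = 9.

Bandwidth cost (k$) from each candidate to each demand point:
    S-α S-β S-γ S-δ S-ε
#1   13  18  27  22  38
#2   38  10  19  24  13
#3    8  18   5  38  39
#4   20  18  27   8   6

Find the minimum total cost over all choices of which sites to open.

Open {#2, #3, #4}: assign each demand point to its cheapest open site.
  S-α→#3 8, S-β→#2 10, S-γ→#3 5, S-δ→#4 8, S-ε→#4 6
  bandwidth cost 37, fixed 25 → total 62.
Compare {#3, #4}: bandwidth cost 45 + fixed 18 = 63.
Compare {#1, #2, #3, #4}: bandwidth cost 37 + fixed 37 = 74.
Compare {#1, #3, #4}: bandwidth cost 45 + fixed 30 = 75.
All other subsets cost ≥ 63. Minimum total cost: 62.

62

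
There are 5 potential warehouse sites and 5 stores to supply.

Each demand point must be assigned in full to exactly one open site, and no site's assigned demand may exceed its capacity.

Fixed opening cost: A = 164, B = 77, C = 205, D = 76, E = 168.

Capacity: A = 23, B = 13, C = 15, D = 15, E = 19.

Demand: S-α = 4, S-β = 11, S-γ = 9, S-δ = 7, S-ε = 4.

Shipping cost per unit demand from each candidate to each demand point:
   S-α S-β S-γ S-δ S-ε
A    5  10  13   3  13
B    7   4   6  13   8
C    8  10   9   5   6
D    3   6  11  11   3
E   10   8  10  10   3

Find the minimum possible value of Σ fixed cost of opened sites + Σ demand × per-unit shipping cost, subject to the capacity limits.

476

Open {A, D}; cheapest assignment that respects the capacities:
  A (cap 23, load 20): S-α, S-γ, S-δ — cost 4×5 + 9×13 + 7×3 = 158
  D (cap 15, load 15): S-β, S-ε — cost 11×6 + 4×3 = 78
  Shipping 236, fixed 240 → total 476.
  Any other capacity-feasible assignment to {A, D} ships for at least 236.
Compare {A, B}: its best feasible assignment gives total 478.
Compare {A, B, D}: its best feasible assignment gives total 490.
Every other set of open sites that can feasibly serve all demand totals ≥ 478 even under its best assignment. Minimum: 476.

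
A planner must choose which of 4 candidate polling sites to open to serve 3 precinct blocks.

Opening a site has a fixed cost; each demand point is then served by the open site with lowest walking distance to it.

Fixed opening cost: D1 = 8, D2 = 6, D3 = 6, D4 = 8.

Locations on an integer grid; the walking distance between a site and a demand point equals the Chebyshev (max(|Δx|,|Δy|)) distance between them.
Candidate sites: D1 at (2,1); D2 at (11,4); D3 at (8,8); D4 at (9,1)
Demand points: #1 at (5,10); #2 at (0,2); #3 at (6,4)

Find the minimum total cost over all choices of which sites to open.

21

Open {D3}: assign each demand point to its cheapest open site.
  #1→D3 3, #2→D3 8, #3→D3 4
  walking distance 15, fixed 6 → total 21.
Compare {D1}: walking distance 15 + fixed 8 = 23.
Compare {D1, D3}: walking distance 9 + fixed 14 = 23.
Compare {D1, D2}: walking distance 12 + fixed 14 = 26.
All other subsets cost ≥ 23. Minimum total cost: 21.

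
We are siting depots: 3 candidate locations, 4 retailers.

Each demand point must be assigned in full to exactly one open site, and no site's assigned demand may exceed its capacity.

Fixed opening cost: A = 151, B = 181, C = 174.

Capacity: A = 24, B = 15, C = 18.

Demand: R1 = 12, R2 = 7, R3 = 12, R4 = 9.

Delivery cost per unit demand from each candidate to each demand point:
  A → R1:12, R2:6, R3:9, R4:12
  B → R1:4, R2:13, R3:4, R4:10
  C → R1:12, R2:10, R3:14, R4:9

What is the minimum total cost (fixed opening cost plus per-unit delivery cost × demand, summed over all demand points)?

728

Open {A, C}; cheapest assignment that respects the capacities:
  A (cap 24, load 24): R1, R3 — cost 12×12 + 12×9 = 252
  C (cap 18, load 16): R2, R4 — cost 7×10 + 9×9 = 151
  Shipping 403, fixed 325 → total 728.
  Any other capacity-feasible assignment to {A, C} ships for at least 403.
Compare {A, B, C}: its best feasible assignment gives total 785.
Every other set of open sites that can feasibly serve all demand totals ≥ 785 even under its best assignment. Minimum: 728.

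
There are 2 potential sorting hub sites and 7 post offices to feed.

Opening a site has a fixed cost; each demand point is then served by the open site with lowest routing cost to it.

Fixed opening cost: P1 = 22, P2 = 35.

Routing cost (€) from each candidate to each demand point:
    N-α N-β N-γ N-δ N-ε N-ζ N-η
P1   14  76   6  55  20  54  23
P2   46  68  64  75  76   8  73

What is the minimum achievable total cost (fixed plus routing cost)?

251

Open {P1, P2}: assign each demand point to its cheapest open site.
  N-α→P1 14, N-β→P2 68, N-γ→P1 6, N-δ→P1 55, N-ε→P1 20, N-ζ→P2 8, N-η→P1 23
  routing cost 194, fixed 57 → total 251.
Compare {P1}: routing cost 248 + fixed 22 = 270.
Compare {P2}: routing cost 410 + fixed 35 = 445.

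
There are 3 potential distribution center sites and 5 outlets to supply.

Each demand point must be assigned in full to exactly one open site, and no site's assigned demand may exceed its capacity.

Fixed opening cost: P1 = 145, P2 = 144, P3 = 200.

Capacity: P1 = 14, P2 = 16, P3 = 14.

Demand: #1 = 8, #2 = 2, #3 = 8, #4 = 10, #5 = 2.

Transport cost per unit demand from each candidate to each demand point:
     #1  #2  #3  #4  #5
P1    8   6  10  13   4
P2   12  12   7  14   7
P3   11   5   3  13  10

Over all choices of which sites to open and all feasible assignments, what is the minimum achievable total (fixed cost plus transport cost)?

591

Open {P1, P2}; cheapest assignment that respects the capacities:
  P1 (cap 14, load 14): #2, #4, #5 — cost 2×6 + 10×13 + 2×4 = 150
  P2 (cap 16, load 16): #1, #3 — cost 8×12 + 8×7 = 152
  Shipping 302, fixed 289 → total 591.
  Any other capacity-feasible assignment to {P1, P2} ships for at least 302.
Compare {P2, P3}: its best feasible assignment gives total 656.
Compare {P1, P2, P3}: its best feasible assignment gives total 735.
Every other set of open sites that can feasibly serve all demand totals ≥ 656 even under its best assignment. Minimum: 591.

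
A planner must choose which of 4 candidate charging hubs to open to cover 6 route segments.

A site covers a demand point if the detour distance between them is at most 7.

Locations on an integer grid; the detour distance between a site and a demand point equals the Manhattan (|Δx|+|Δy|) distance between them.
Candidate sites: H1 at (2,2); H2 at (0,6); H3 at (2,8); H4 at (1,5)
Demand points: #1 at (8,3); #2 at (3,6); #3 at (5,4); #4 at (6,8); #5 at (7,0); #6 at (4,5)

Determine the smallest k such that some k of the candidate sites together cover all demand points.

2

Coverage sets (demand points within 7 of each site):
  H1: {#1, #2, #3, #5, #6}
  H2: {#2, #3, #6}
  H3: {#2, #3, #4, #6}
  H4: {#2, #3, #6}
No single site covers all 6 demand points.
But {H1, H3} covers everything, so the minimum is 2.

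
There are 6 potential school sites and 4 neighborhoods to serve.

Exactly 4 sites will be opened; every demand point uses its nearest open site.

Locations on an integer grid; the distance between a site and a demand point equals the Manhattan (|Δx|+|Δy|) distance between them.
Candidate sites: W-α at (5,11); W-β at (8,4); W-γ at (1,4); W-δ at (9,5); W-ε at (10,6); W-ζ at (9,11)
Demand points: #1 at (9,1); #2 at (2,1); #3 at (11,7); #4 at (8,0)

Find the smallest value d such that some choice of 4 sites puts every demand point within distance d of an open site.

Open {W-α, W-β, W-γ, W-δ}.
  Farthest demand point is #1 at distance 4 (to W-β); all others are ≤ 4.
With {W-α, W-β, W-γ, W-ε} the worst case is 4.
With {W-β, W-γ, W-δ, W-ε} the worst case is 4.
No size-4 selection achieves below 4.

4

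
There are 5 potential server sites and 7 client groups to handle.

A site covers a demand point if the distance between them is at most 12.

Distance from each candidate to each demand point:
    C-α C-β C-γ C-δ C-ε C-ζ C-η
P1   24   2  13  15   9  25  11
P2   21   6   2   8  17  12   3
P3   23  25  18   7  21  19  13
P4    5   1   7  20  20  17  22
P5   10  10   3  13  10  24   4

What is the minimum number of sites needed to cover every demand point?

2

Coverage sets (demand points within 12 of each site):
  P1: {C-β, C-ε, C-η}
  P2: {C-β, C-γ, C-δ, C-ζ, C-η}
  P3: {C-δ}
  P4: {C-α, C-β, C-γ}
  P5: {C-α, C-β, C-γ, C-ε, C-η}
No single site covers all 7 demand points.
But {P2, P5} covers everything, so the minimum is 2.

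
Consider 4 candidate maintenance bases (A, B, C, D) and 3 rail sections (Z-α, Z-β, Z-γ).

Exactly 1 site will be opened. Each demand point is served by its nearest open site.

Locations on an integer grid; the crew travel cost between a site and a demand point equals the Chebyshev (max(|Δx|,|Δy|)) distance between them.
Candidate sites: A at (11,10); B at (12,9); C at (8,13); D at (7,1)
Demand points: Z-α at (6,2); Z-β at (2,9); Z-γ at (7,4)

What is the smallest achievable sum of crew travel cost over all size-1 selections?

12

Open {D}.
  Z-α→D 1, Z-β→D 8, Z-γ→D 3  ⇒ total 12.
Compare {B}: total 22.
Compare {A}: total 23.
No size-1 selection does better; minimum is 12.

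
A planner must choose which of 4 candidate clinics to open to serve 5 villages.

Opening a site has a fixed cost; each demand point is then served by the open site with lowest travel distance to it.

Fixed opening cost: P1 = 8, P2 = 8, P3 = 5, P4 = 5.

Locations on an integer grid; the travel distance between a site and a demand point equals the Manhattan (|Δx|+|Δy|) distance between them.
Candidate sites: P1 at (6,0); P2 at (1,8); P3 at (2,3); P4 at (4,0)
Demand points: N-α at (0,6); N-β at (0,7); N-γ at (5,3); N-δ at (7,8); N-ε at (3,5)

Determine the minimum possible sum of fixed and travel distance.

Open {P2, P3}: assign each demand point to its cheapest open site.
  N-α→P2 3, N-β→P2 2, N-γ→P3 3, N-δ→P2 6, N-ε→P3 3
  travel distance 17, fixed 13 → total 30.
Compare {P3}: travel distance 27 + fixed 5 = 32.
Compare {P2}: travel distance 25 + fixed 8 = 33.
Compare {P2, P4}: travel distance 20 + fixed 13 = 33.
All other subsets cost ≥ 32. Minimum total cost: 30.

30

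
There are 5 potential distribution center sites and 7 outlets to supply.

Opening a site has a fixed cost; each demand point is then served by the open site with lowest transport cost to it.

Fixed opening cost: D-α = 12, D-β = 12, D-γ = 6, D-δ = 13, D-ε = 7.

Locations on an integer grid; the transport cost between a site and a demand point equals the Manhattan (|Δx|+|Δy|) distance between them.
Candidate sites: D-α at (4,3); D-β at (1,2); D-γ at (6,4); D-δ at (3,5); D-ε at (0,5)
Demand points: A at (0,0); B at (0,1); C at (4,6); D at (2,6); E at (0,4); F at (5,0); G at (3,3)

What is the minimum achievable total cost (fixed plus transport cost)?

Open {D-γ, D-ε}: assign each demand point to its cheapest open site.
  A→D-ε 5, B→D-ε 4, C→D-γ 4, D→D-ε 3, E→D-ε 1, F→D-γ 5, G→D-γ 4
  transport cost 26, fixed 13 → total 39.
Compare {D-ε}: transport cost 33 + fixed 7 = 40.
Compare {D-α, D-ε}: transport cost 21 + fixed 19 = 40.
Compare {D-β}: transport cost 29 + fixed 12 = 41.
All other subsets cost ≥ 40. Minimum total cost: 39.

39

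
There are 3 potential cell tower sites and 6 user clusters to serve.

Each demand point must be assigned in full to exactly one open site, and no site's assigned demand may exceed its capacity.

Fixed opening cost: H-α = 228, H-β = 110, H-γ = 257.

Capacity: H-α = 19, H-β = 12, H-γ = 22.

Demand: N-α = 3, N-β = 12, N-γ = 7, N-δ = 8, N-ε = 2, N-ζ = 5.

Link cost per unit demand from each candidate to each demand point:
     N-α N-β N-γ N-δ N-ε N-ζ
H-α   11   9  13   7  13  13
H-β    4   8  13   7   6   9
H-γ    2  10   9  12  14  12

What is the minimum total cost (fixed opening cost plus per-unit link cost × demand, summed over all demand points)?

Open {H-α, H-γ}; cheapest assignment that respects the capacities:
  H-α (cap 19, load 15): N-δ, N-ε, N-ζ — cost 8×7 + 2×13 + 5×13 = 147
  H-γ (cap 22, load 22): N-α, N-β, N-γ — cost 3×2 + 12×10 + 7×9 = 189
  Shipping 336, fixed 485 → total 821.
  Any other capacity-feasible assignment to {H-α, H-γ} ships for at least 336.
Compare {H-α, H-β, H-γ}: its best feasible assignment gives total 897.
Every other set of open sites that can feasibly serve all demand totals ≥ 897 even under its best assignment. Minimum: 821.

821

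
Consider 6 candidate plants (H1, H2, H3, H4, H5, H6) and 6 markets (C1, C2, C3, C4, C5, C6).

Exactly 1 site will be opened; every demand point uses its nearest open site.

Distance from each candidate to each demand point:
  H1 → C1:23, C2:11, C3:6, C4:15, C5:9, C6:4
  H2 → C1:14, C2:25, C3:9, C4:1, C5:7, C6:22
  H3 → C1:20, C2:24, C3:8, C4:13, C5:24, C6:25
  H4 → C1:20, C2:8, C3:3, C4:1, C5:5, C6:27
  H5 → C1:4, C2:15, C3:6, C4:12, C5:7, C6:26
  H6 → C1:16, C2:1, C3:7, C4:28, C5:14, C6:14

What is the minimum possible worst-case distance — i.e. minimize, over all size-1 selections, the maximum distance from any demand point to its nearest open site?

23

Open {H1}.
  Farthest demand point is C1 at distance 23 (to H1); all others are ≤ 23.
With {H2} the worst case is 25.
With {H3} the worst case is 25.
No size-1 selection achieves below 23.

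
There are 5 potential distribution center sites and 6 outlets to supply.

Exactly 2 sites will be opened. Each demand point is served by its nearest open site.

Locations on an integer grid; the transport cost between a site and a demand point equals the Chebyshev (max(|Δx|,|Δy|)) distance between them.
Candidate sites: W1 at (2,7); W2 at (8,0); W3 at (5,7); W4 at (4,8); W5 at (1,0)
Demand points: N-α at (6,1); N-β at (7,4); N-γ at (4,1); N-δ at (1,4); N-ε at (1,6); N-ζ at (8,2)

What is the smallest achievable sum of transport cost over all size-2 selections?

Open {W1, W2}.
  N-α→W2 2, N-β→W2 4, N-γ→W2 4, N-δ→W1 3, N-ε→W1 1, N-ζ→W2 2  ⇒ total 16.
Compare {W2, W3}: total 19.
Compare {W2, W4}: total 19.
No size-2 selection does better; minimum is 16.

16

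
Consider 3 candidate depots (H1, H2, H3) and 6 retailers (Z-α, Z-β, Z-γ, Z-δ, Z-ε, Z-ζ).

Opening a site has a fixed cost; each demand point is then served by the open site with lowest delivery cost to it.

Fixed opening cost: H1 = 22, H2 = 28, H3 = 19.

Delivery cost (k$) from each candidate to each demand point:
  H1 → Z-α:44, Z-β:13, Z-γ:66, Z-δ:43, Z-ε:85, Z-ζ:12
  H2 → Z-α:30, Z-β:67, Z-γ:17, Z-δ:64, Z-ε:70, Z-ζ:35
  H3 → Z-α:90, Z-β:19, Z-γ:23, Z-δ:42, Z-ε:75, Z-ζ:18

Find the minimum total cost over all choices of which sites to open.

Open {H1, H2}: assign each demand point to its cheapest open site.
  Z-α→H2 30, Z-β→H1 13, Z-γ→H2 17, Z-δ→H1 43, Z-ε→H2 70, Z-ζ→H1 12
  delivery cost 185, fixed 50 → total 235.
Compare {H2, H3}: delivery cost 196 + fixed 47 = 243.
Compare {H1, H3}: delivery cost 209 + fixed 41 = 250.
Compare {H1, H2, H3}: delivery cost 184 + fixed 69 = 253.
All other subsets cost ≥ 243. Minimum total cost: 235.

235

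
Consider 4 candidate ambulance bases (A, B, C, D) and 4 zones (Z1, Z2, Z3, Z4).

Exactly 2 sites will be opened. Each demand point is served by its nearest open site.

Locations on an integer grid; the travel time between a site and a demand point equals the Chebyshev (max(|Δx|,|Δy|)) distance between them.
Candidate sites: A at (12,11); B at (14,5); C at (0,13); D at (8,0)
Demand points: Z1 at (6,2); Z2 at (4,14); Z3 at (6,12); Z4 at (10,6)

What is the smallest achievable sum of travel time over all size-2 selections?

Open {C, D}.
  Z1→D 2, Z2→C 4, Z3→C 6, Z4→D 6  ⇒ total 18.
Compare {A, D}: total 21.
Compare {B, C}: total 22.
No size-2 selection does better; minimum is 18.

18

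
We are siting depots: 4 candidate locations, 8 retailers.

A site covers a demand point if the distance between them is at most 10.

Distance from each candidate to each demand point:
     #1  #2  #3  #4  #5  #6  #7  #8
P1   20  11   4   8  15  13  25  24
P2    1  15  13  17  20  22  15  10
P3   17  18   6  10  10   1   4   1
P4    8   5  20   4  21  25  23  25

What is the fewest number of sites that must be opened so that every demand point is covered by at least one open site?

Coverage sets (demand points within 10 of each site):
  P1: {#3, #4}
  P2: {#1, #8}
  P3: {#3, #4, #5, #6, #7, #8}
  P4: {#1, #2, #4}
No single site covers all 8 demand points.
But {P3, P4} covers everything, so the minimum is 2.

2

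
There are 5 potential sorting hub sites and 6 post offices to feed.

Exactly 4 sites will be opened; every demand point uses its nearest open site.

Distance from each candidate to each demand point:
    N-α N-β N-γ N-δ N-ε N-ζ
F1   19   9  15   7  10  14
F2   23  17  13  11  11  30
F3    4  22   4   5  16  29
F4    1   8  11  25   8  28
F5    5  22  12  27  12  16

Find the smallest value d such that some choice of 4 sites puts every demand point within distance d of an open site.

14

Open {F1, F2, F3, F4}.
  Farthest demand point is N-ζ at distance 14 (to F1); all others are ≤ 14.
With {F1, F2, F3, F5} the worst case is 14.
With {F1, F2, F4, F5} the worst case is 14.
No size-4 selection achieves below 14.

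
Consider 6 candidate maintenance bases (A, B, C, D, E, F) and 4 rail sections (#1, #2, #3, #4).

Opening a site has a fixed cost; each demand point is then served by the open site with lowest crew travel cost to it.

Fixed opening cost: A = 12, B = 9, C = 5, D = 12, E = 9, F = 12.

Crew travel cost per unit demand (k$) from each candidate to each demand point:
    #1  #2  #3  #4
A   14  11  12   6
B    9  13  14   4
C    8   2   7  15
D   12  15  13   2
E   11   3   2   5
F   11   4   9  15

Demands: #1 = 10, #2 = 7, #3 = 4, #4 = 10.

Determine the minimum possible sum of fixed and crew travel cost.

148

Open {C, D, E}: assign each demand point to its cheapest open site.
  #1→C 10×8=80, #2→C 7×2=14, #3→E 4×2=8, #4→D 10×2=20
  crew travel cost 122, fixed 26 → total 148.
Compare {B, C, D, E}: crew travel cost 122 + fixed 35 = 157.
Compare {C, D}: crew travel cost 142 + fixed 17 = 159.
Compare {A, C, D, E}: crew travel cost 122 + fixed 38 = 160.
All other subsets cost ≥ 157. Minimum total cost: 148.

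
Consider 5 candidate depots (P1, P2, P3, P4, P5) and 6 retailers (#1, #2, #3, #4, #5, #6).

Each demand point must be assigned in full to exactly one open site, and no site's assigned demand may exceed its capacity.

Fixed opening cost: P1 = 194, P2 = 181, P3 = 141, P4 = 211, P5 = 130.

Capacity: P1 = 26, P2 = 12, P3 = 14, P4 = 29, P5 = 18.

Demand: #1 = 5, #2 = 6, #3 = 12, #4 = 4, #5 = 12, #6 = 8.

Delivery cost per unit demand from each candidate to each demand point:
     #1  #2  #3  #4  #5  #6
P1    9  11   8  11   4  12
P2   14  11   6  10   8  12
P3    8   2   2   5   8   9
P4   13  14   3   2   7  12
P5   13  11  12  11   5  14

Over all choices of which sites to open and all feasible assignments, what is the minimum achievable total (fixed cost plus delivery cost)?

672

Open {P4, P5}; cheapest assignment that respects the capacities:
  P4 (cap 29, load 29): #1, #3, #4, #6 — cost 5×13 + 12×3 + 4×2 + 8×12 = 205
  P5 (cap 18, load 18): #2, #5 — cost 6×11 + 12×5 = 126
  Shipping 331, fixed 341 → total 672.
  Any other capacity-feasible assignment to {P4, P5} ships for at least 331.
Compare {P1, P4}: its best feasible assignment gives total 704.
Compare {P3, P4, P5}: its best feasible assignment gives total 734.
Every other set of open sites that can feasibly serve all demand totals ≥ 704 even under its best assignment. Minimum: 672.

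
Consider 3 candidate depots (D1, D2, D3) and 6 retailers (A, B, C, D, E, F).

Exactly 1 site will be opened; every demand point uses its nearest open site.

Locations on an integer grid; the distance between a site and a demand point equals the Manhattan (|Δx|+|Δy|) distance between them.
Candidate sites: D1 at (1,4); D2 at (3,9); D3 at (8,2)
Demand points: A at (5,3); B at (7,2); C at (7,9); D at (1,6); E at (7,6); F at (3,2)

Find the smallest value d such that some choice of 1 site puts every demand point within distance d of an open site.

11

Open {D1}.
  Farthest demand point is C at distance 11 (to D1); all others are ≤ 11.
With {D2} the worst case is 11.
With {D3} the worst case is 11.
No size-1 selection achieves below 11.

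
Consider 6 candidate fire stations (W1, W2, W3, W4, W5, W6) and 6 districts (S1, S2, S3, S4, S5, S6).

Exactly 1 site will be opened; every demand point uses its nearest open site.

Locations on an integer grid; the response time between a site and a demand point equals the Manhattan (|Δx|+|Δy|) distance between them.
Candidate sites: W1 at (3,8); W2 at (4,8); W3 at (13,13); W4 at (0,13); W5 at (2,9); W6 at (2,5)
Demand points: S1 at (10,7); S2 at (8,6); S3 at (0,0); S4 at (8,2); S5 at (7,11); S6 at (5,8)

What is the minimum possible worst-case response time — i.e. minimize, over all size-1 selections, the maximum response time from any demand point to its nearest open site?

11

Open {W1}.
  Farthest demand point is S3 at response time 11 (to W1); all others are ≤ 11.
With {W6} the worst case is 11.
With {W2} the worst case is 12.
No size-1 selection achieves below 11.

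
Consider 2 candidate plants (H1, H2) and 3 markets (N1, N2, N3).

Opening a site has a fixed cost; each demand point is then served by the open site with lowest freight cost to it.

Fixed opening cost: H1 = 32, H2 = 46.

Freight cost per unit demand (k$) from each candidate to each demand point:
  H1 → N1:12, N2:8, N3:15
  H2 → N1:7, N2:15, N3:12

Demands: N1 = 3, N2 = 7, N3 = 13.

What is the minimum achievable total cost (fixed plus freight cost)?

311

Open {H1, H2}: assign each demand point to its cheapest open site.
  N1→H2 3×7=21, N2→H1 7×8=56, N3→H2 13×12=156
  freight cost 233, fixed 78 → total 311.
Compare {H1}: freight cost 287 + fixed 32 = 319.
Compare {H2}: freight cost 282 + fixed 46 = 328.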